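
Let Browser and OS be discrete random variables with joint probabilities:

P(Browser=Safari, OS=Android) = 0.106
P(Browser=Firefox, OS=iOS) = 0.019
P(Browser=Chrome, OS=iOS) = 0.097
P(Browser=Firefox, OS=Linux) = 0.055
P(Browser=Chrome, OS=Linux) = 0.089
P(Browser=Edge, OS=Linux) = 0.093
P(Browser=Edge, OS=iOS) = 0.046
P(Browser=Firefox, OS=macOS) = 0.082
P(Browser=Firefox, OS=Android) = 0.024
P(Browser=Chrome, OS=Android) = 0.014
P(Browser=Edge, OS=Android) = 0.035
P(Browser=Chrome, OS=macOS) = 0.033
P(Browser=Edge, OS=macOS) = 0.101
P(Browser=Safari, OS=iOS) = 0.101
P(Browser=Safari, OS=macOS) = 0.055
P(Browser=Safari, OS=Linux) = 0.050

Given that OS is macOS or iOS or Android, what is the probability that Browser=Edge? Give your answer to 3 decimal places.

P(OS=macOS) = 0.033 + 0.082 + 0.055 + 0.101 = 0.271.
P(OS=iOS) = 0.097 + 0.019 + 0.101 + 0.046 = 0.263.
P(OS=Android) = 0.014 + 0.024 + 0.106 + 0.035 = 0.179.
P(OS ∈ {macOS, iOS, Android}) = 0.271 + 0.263 + 0.179 = 0.713; P(Browser=Edge, OS ∈ {macOS, iOS, Android}) = 0.101 + 0.046 + 0.035 = 0.182.
P(Browser=Edge | OS ∈ {macOS, iOS, Android}) = 0.182/0.713 = 0.255.

0.255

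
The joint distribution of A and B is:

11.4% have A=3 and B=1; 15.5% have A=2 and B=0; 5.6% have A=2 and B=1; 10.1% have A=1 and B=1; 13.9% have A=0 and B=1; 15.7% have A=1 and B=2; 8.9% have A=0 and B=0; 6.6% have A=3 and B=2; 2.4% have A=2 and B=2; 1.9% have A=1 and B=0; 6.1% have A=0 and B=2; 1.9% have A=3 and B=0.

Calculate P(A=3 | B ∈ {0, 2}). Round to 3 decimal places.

0.144

P(B=0) = 0.089 + 0.019 + 0.155 + 0.019 = 0.282.
P(B=2) = 0.061 + 0.157 + 0.024 + 0.066 = 0.308.
P(B ∈ {0, 2}) = 0.282 + 0.308 = 0.590; P(A=3, B ∈ {0, 2}) = 0.019 + 0.066 = 0.085.
P(A=3 | B ∈ {0, 2}) = 0.085/0.590 = 0.144.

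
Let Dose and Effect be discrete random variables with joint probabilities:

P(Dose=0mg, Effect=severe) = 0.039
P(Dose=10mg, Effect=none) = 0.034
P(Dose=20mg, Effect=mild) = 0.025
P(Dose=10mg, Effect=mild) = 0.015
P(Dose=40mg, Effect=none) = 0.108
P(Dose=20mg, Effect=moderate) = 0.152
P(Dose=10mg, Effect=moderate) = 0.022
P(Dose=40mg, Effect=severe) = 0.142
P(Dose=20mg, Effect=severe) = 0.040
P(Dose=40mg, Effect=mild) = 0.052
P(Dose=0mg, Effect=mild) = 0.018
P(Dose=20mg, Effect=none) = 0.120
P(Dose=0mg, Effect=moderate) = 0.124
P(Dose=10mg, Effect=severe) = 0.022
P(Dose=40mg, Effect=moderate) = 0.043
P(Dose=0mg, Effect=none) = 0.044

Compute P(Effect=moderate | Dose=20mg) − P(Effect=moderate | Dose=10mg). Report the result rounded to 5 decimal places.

P(Dose=20mg) = 0.120 + 0.025 + 0.152 + 0.040 = 0.337; P(Effect=moderate | Dose=20mg) = 0.152/0.337 = 0.451039.
P(Dose=10mg) = 0.034 + 0.015 + 0.022 + 0.022 = 0.093; P(Effect=moderate | Dose=10mg) = 0.022/0.093 = 0.236559.
Difference = 0.21448.

0.21448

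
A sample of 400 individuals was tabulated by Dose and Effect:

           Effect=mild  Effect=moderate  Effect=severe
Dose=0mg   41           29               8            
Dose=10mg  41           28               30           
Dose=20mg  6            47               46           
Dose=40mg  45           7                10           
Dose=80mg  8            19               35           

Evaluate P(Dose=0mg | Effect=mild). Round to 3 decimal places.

0.291

Total with Effect=mild: 41 + 41 + 6 + 45 + 8 = 141.
P(Dose=0mg | Effect=mild) = 41/141 = 0.291.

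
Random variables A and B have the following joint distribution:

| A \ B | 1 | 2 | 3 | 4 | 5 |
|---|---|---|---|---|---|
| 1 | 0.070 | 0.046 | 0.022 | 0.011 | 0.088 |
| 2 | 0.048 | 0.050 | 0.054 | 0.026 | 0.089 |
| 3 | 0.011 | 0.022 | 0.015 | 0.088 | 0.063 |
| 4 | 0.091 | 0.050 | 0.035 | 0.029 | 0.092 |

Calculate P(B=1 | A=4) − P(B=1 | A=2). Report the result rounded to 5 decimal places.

0.12662

P(A=4) = 0.091 + 0.050 + 0.035 + 0.029 + 0.092 = 0.297; P(B=1 | A=4) = 0.091/0.297 = 0.306397.
P(A=2) = 0.048 + 0.050 + 0.054 + 0.026 + 0.089 = 0.267; P(B=1 | A=2) = 0.048/0.267 = 0.179775.
Difference = 0.12662.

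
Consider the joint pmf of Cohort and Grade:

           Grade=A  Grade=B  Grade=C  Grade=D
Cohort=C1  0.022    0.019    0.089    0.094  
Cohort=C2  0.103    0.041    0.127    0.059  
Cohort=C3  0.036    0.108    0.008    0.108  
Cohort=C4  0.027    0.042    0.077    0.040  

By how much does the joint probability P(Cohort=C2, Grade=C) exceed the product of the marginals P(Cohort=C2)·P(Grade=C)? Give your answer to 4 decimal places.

P(Cohort=C2) = 0.103 + 0.041 + 0.127 + 0.059 = 0.330.
P(Grade=C) = 0.089 + 0.127 + 0.008 + 0.077 = 0.301.
P(Cohort=C2, Grade=C) − P(Cohort=C2)P(Grade=C) = 0.127 − 0.330×0.301 = 0.0277.

0.0277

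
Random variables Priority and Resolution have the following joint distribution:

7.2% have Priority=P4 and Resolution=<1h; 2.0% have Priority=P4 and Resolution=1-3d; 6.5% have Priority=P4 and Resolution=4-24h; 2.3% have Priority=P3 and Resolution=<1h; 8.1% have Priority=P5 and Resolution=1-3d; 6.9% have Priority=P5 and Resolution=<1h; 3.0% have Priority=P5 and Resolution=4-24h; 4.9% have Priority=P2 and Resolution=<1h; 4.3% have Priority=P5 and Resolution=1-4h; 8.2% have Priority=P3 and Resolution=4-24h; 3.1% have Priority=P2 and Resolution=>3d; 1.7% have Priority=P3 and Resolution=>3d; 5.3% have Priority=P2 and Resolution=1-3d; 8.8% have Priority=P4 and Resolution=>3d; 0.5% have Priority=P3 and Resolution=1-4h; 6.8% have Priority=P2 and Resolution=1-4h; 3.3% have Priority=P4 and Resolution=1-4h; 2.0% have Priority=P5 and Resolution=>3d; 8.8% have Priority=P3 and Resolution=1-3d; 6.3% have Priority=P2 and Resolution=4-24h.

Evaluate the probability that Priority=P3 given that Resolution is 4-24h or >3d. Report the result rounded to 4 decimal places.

P(Resolution=4-24h) = 0.063 + 0.082 + 0.065 + 0.030 = 0.240.
P(Resolution=>3d) = 0.031 + 0.017 + 0.088 + 0.020 = 0.156.
P(Resolution ∈ {4-24h, >3d}) = 0.240 + 0.156 = 0.396; P(Priority=P3, Resolution ∈ {4-24h, >3d}) = 0.082 + 0.017 = 0.099.
P(Priority=P3 | Resolution ∈ {4-24h, >3d}) = 0.099/0.396 = 0.2500.

0.2500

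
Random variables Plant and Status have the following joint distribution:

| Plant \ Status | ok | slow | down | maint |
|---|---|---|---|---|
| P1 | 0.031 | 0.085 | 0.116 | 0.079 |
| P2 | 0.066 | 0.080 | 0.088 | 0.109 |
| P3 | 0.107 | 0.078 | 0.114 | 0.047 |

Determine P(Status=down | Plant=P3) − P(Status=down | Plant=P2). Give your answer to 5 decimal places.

0.07292

P(Plant=P3) = 0.107 + 0.078 + 0.114 + 0.047 = 0.346; P(Status=down | Plant=P3) = 0.114/0.346 = 0.329480.
P(Plant=P2) = 0.066 + 0.080 + 0.088 + 0.109 = 0.343; P(Status=down | Plant=P2) = 0.088/0.343 = 0.256560.
Difference = 0.07292.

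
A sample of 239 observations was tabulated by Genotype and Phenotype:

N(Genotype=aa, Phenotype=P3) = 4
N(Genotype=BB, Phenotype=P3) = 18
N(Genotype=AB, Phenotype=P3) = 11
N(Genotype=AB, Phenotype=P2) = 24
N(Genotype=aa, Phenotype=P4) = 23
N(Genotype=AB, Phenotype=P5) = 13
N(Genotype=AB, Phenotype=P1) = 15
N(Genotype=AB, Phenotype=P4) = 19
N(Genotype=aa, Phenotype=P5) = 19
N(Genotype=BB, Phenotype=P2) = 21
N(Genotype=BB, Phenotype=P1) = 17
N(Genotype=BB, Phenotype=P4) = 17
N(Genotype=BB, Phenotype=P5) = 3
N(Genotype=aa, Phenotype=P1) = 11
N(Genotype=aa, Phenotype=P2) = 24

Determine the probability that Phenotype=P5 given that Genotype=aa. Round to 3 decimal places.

Total with Genotype=aa: 11 + 24 + 4 + 23 + 19 = 81.
P(Phenotype=P5 | Genotype=aa) = 19/81 = 0.235.

0.235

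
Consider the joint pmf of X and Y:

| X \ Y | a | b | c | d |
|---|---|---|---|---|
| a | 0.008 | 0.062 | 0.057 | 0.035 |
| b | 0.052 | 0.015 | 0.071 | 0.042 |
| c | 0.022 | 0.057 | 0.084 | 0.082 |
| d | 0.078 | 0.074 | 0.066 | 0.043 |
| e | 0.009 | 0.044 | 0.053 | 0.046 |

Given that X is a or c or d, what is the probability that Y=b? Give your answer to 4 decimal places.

P(X=a) = 0.008 + 0.062 + 0.057 + 0.035 = 0.162.
P(X=c) = 0.022 + 0.057 + 0.084 + 0.082 = 0.245.
P(X=d) = 0.078 + 0.074 + 0.066 + 0.043 = 0.261.
P(X ∈ {a, c, d}) = 0.162 + 0.245 + 0.261 = 0.668; P(Y=b, X ∈ {a, c, d}) = 0.062 + 0.057 + 0.074 = 0.193.
P(Y=b | X ∈ {a, c, d}) = 0.193/0.668 = 0.2889.

0.2889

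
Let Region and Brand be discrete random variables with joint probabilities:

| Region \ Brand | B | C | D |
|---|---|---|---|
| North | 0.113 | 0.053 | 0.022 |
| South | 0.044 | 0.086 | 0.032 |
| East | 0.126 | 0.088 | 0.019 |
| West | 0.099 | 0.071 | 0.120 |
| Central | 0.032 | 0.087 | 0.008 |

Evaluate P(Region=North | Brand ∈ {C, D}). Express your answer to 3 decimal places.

0.128

P(Brand=C) = 0.053 + 0.086 + 0.088 + 0.071 + 0.087 = 0.385.
P(Brand=D) = 0.022 + 0.032 + 0.019 + 0.120 + 0.008 = 0.201.
P(Brand ∈ {C, D}) = 0.385 + 0.201 = 0.586; P(Region=North, Brand ∈ {C, D}) = 0.053 + 0.022 = 0.075.
P(Region=North | Brand ∈ {C, D}) = 0.075/0.586 = 0.128.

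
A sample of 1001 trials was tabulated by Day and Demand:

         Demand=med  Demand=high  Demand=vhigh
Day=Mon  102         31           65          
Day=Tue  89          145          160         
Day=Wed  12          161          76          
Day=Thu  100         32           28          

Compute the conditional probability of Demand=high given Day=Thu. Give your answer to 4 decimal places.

Total with Day=Thu: 100 + 32 + 28 = 160.
P(Demand=high | Day=Thu) = 32/160 = 0.2000.

0.2000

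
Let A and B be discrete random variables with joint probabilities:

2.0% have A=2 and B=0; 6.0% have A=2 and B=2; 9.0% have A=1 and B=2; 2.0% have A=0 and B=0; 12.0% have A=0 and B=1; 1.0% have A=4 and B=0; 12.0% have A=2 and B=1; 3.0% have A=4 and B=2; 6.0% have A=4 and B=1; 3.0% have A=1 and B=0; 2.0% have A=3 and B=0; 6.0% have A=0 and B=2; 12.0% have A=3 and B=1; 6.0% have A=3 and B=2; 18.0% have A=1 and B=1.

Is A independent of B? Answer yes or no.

Every cell satisfies P(A,B) = P(A)·P(B). For instance P(A=2) = 0.200, P(B=0) = 0.100, and 0.200×0.100 = 0.020 matches the joint entry. So A and B are independent.

yes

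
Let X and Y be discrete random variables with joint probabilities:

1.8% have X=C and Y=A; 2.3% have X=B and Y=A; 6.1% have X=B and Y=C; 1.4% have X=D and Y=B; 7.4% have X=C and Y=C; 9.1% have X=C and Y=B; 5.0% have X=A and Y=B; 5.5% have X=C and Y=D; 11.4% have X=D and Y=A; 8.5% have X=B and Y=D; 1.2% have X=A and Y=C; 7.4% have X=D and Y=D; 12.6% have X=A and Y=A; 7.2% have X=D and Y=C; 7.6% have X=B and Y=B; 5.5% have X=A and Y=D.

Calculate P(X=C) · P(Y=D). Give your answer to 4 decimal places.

0.0640

P(X=C) = 0.018 + 0.091 + 0.074 + 0.055 = 0.238.
P(Y=D) = 0.055 + 0.085 + 0.055 + 0.074 = 0.269.
Product: 0.238 × 0.269 = 0.0640.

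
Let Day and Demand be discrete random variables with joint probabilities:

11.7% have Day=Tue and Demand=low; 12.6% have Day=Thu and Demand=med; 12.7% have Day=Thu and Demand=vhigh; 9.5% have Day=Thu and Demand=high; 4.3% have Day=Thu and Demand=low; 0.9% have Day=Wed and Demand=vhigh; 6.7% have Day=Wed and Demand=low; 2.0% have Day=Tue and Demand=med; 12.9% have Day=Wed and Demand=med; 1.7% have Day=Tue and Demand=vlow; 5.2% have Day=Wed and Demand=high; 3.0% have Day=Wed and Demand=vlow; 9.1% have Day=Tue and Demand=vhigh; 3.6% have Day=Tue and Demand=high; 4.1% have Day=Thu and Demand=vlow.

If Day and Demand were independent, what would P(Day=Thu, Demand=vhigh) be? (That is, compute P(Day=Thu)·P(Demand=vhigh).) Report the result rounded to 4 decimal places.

P(Day=Thu) = 0.041 + 0.043 + 0.126 + 0.095 + 0.127 = 0.432.
P(Demand=vhigh) = 0.091 + 0.009 + 0.127 = 0.227.
Product: 0.432 × 0.227 = 0.0981.

0.0981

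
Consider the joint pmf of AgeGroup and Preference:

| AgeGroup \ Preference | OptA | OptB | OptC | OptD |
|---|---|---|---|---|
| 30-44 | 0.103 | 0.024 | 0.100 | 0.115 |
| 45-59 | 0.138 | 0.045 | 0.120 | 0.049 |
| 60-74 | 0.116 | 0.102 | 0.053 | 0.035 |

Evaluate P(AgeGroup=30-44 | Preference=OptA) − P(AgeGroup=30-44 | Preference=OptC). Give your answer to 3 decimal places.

P(Preference=OptA) = 0.103 + 0.138 + 0.116 = 0.357; P(AgeGroup=30-44 | Preference=OptA) = 0.103/0.357 = 0.2885.
P(Preference=OptC) = 0.100 + 0.120 + 0.053 = 0.273; P(AgeGroup=30-44 | Preference=OptC) = 0.100/0.273 = 0.3663.
Difference = -0.078.

-0.078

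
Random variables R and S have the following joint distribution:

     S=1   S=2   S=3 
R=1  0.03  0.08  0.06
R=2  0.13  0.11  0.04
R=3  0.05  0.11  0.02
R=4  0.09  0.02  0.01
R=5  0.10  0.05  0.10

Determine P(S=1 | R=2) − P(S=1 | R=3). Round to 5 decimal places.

0.18651

P(R=2) = 0.13 + 0.11 + 0.04 = 0.28; P(S=1 | R=2) = 0.13/0.28 = 0.464286.
P(R=3) = 0.05 + 0.11 + 0.02 = 0.18; P(S=1 | R=3) = 0.05/0.18 = 0.277778.
Difference = 0.18651.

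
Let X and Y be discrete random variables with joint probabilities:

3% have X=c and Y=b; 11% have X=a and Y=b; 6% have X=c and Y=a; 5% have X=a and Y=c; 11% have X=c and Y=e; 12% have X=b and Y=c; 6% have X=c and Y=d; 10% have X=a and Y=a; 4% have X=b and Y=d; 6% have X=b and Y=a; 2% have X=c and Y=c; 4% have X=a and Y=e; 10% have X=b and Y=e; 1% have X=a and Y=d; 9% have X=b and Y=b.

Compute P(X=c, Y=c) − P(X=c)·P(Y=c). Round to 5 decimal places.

-0.03320

P(X=c) = 0.06 + 0.03 + 0.02 + 0.06 + 0.11 = 0.28.
P(Y=c) = 0.05 + 0.12 + 0.02 = 0.19.
P(X=c, Y=c) − P(X=c)P(Y=c) = 0.02 − 0.28×0.19 = -0.03320.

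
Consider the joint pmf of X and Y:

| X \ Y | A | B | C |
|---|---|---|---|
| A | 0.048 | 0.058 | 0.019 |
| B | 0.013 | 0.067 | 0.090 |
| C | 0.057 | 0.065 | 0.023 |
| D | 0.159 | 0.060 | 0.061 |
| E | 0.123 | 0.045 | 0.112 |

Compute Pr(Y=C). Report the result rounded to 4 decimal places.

0.3050

P(Y=C) = 0.019 + 0.090 + 0.023 + 0.061 + 0.112 = 0.305.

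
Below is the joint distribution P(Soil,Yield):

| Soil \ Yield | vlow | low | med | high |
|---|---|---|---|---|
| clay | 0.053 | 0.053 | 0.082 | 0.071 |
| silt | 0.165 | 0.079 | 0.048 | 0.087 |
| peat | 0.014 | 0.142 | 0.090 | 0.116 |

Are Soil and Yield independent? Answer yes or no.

no

P(Soil=silt) = 0.379 and P(Yield=vlow) = 0.232, so their product is 0.08793, but P(Soil=silt, Yield=vlow) = 0.165. Since these differ, Soil and Yield are not independent.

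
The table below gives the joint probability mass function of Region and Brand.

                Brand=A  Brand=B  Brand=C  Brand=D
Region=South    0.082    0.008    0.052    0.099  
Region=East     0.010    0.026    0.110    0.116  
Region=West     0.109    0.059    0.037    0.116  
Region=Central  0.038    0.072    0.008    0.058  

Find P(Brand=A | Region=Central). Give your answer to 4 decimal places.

0.2159

P(Region=Central) = 0.038 + 0.072 + 0.008 + 0.058 = 0.176.
P(Brand=A | Region=Central) = 0.038/0.176 = 0.2159.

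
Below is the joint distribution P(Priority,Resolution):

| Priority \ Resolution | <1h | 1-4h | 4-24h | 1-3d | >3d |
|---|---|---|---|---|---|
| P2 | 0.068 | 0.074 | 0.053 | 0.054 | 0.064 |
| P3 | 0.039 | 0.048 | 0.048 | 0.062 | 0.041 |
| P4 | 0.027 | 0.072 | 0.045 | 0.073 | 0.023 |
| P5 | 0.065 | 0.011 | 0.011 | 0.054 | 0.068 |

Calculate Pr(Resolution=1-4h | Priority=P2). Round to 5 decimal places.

P(Priority=P2) = 0.068 + 0.074 + 0.053 + 0.054 + 0.064 = 0.313.
P(Resolution=1-4h | Priority=P2) = 0.074/0.313 = 0.23642.

0.23642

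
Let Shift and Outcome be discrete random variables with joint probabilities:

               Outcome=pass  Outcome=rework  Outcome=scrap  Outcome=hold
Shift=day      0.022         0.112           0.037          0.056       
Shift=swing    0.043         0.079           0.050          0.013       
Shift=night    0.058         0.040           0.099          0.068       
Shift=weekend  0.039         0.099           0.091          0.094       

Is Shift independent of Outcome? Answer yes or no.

P(Shift=night) = 0.265 and P(Outcome=rework) = 0.330, so their product is 0.08745, but P(Shift=night, Outcome=rework) = 0.040. Since these differ, Shift and Outcome are not independent.

no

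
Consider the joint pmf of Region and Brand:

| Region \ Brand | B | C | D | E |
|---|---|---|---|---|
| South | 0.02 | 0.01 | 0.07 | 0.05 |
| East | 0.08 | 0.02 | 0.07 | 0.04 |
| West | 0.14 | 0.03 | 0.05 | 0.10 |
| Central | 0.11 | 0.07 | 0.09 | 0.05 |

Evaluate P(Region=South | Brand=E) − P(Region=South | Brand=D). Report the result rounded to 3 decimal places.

P(Brand=E) = 0.05 + 0.04 + 0.10 + 0.05 = 0.24; P(Region=South | Brand=E) = 0.05/0.24 = 0.2083.
P(Brand=D) = 0.07 + 0.07 + 0.05 + 0.09 = 0.28; P(Region=South | Brand=D) = 0.07/0.28 = 0.2500.
Difference = -0.042.

-0.042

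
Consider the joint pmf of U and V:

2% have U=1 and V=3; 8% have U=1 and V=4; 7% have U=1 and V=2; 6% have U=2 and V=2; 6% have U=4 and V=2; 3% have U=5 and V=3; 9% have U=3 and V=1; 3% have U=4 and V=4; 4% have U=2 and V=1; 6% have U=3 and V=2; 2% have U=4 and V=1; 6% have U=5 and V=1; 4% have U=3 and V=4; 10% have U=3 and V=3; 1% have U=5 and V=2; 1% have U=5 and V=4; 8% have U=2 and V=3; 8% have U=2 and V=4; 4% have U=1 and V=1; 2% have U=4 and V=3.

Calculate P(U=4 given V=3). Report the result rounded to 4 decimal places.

P(V=3) = 0.02 + 0.08 + 0.10 + 0.02 + 0.03 = 0.25.
P(U=4 | V=3) = 0.02/0.25 = 0.0800.

0.0800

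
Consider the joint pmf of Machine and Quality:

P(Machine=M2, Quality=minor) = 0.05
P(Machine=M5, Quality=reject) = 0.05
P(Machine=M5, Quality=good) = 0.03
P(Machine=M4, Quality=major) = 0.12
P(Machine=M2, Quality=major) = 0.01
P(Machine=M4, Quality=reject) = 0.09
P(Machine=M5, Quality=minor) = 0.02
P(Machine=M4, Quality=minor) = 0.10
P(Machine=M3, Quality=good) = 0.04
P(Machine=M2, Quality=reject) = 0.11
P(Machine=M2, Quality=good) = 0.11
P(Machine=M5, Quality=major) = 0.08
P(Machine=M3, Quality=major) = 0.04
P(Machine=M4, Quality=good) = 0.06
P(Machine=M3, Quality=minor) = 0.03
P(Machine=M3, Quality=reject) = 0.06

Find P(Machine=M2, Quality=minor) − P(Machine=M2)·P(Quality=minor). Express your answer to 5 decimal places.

-0.00600

P(Machine=M2) = 0.11 + 0.05 + 0.01 + 0.11 = 0.28.
P(Quality=minor) = 0.05 + 0.03 + 0.10 + 0.02 = 0.20.
P(Machine=M2, Quality=minor) − P(Machine=M2)P(Quality=minor) = 0.05 − 0.28×0.20 = -0.00600.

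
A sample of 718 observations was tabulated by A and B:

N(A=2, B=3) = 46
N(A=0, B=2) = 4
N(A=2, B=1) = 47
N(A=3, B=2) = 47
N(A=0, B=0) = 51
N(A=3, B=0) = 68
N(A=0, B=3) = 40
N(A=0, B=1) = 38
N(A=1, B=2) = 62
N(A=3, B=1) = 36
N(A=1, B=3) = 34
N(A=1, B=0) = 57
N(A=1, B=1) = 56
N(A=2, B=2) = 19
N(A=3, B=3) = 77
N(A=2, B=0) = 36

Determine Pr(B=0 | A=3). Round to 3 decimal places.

Total with A=3: 68 + 36 + 47 + 77 = 228.
P(B=0 | A=3) = 68/228 = 0.298.

0.298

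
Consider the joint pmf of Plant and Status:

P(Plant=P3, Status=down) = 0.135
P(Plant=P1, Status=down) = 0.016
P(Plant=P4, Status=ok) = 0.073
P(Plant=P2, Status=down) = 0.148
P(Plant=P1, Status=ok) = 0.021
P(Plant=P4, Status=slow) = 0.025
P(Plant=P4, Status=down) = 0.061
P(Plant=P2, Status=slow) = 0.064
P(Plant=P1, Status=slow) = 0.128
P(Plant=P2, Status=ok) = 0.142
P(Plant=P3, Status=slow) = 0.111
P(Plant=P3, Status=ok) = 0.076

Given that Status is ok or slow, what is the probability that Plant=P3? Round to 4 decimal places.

P(Status=ok) = 0.021 + 0.142 + 0.076 + 0.073 = 0.312.
P(Status=slow) = 0.128 + 0.064 + 0.111 + 0.025 = 0.328.
P(Status ∈ {ok, slow}) = 0.312 + 0.328 = 0.640; P(Plant=P3, Status ∈ {ok, slow}) = 0.076 + 0.111 = 0.187.
P(Plant=P3 | Status ∈ {ok, slow}) = 0.187/0.640 = 0.2922.

0.2922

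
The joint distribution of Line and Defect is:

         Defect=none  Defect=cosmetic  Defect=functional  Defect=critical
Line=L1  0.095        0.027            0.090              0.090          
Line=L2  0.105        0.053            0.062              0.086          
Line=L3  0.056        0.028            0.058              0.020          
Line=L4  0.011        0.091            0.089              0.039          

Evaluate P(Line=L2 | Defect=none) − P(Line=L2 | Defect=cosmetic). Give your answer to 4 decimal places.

0.1269

P(Defect=none) = 0.095 + 0.105 + 0.056 + 0.011 = 0.267; P(Line=L2 | Defect=none) = 0.105/0.267 = 0.39326.
P(Defect=cosmetic) = 0.027 + 0.053 + 0.028 + 0.091 = 0.199; P(Line=L2 | Defect=cosmetic) = 0.053/0.199 = 0.26633.
Difference = 0.1269.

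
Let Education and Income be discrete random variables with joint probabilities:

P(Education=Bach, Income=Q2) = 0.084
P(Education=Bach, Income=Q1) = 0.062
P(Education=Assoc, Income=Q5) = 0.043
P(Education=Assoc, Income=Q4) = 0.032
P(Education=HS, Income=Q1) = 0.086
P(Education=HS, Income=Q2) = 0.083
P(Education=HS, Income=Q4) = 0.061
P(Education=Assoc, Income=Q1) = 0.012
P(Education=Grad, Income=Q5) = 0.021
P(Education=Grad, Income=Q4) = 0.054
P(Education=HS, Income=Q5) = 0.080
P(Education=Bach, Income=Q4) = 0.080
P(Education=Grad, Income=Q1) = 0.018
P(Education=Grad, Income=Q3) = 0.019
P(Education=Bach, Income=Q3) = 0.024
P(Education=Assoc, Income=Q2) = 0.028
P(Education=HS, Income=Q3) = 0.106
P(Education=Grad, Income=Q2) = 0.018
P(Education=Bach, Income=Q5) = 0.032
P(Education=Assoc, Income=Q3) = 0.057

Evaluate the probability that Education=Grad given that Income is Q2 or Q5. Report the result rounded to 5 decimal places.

P(Income=Q2) = 0.083 + 0.028 + 0.084 + 0.018 = 0.213.
P(Income=Q5) = 0.080 + 0.043 + 0.032 + 0.021 = 0.176.
P(Income ∈ {Q2, Q5}) = 0.213 + 0.176 = 0.389; P(Education=Grad, Income ∈ {Q2, Q5}) = 0.018 + 0.021 = 0.039.
P(Education=Grad | Income ∈ {Q2, Q5}) = 0.039/0.389 = 0.10026.

0.10026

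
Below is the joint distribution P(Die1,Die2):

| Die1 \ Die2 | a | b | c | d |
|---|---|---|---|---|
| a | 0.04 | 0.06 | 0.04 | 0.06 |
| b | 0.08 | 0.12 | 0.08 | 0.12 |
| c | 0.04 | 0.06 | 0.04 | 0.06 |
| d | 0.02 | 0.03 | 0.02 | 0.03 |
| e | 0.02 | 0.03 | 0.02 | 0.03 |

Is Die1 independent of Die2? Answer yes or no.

yes

Every cell satisfies P(Die1,Die2) = P(Die1)·P(Die2). For instance P(Die1=b) = 0.40, P(Die2=c) = 0.20, and 0.40×0.20 = 0.08 matches the joint entry. So Die1 and Die2 are independent.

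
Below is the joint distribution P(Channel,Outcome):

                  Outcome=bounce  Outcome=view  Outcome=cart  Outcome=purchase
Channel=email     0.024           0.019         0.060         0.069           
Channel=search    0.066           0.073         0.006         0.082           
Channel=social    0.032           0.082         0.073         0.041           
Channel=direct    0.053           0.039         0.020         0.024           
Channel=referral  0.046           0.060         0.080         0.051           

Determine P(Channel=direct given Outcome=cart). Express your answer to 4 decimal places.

P(Outcome=cart) = 0.060 + 0.006 + 0.073 + 0.020 + 0.080 = 0.239.
P(Channel=direct | Outcome=cart) = 0.020/0.239 = 0.0837.

0.0837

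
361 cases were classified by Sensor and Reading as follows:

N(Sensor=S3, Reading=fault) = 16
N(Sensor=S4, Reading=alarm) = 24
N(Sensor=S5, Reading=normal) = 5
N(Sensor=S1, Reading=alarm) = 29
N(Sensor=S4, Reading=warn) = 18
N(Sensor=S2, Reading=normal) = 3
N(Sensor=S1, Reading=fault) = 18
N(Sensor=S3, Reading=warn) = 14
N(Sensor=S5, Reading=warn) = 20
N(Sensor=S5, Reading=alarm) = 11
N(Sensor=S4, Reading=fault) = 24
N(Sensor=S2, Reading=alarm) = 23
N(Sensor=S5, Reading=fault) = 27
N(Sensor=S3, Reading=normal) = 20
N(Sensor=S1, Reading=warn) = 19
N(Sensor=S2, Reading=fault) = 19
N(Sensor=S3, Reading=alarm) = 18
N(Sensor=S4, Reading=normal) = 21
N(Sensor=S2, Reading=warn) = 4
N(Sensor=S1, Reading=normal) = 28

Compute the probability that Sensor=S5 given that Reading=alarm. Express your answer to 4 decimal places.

Total with Reading=alarm: 29 + 23 + 18 + 24 + 11 = 105.
P(Sensor=S5 | Reading=alarm) = 11/105 = 0.1048.

0.1048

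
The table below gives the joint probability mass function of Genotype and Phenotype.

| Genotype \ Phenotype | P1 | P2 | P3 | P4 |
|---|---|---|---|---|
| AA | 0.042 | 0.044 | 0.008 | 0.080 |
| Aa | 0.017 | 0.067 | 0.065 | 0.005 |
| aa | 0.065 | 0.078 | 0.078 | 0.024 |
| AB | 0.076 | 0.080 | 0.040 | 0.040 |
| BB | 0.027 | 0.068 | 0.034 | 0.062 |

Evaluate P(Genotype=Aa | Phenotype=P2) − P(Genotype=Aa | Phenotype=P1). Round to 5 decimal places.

0.12392

P(Phenotype=P2) = 0.044 + 0.067 + 0.078 + 0.080 + 0.068 = 0.337; P(Genotype=Aa | Phenotype=P2) = 0.067/0.337 = 0.198813.
P(Phenotype=P1) = 0.042 + 0.017 + 0.065 + 0.076 + 0.027 = 0.227; P(Genotype=Aa | Phenotype=P1) = 0.017/0.227 = 0.074890.
Difference = 0.12392.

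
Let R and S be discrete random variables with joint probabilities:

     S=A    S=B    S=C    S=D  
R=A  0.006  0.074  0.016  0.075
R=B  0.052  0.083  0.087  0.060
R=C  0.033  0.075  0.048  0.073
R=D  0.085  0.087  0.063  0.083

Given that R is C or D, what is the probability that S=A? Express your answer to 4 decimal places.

P(R=C) = 0.033 + 0.075 + 0.048 + 0.073 = 0.229.
P(R=D) = 0.085 + 0.087 + 0.063 + 0.083 = 0.318.
P(R ∈ {C, D}) = 0.229 + 0.318 = 0.547; P(S=A, R ∈ {C, D}) = 0.033 + 0.085 = 0.118.
P(S=A | R ∈ {C, D}) = 0.118/0.547 = 0.2157.

0.2157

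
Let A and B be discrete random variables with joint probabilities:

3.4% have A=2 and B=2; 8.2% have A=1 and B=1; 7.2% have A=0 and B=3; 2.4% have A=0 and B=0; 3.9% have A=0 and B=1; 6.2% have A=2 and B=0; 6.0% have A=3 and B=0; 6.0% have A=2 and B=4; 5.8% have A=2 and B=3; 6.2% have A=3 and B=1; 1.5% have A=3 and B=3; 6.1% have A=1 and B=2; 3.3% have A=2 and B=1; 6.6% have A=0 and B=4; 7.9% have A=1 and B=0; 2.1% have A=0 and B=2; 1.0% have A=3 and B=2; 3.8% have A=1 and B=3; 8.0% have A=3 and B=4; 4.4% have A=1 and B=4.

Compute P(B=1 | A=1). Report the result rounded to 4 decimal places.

P(A=1) = 0.079 + 0.082 + 0.061 + 0.038 + 0.044 = 0.304.
P(B=1 | A=1) = 0.082/0.304 = 0.2697.

0.2697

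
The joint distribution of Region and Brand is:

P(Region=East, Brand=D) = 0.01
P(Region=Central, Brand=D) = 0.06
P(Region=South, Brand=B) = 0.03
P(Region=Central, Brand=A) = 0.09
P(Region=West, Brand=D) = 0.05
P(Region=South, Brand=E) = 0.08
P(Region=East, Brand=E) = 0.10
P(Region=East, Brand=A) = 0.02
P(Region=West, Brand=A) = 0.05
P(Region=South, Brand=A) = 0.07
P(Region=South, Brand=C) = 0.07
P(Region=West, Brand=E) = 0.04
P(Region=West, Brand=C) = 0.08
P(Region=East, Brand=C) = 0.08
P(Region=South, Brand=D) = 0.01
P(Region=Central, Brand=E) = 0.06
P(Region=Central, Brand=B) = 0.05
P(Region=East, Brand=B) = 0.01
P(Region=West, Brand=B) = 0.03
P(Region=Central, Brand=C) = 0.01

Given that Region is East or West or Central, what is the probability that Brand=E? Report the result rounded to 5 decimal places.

P(Region=East) = 0.02 + 0.01 + 0.08 + 0.01 + 0.10 = 0.22.
P(Region=West) = 0.05 + 0.03 + 0.08 + 0.05 + 0.04 = 0.25.
P(Region=Central) = 0.09 + 0.05 + 0.01 + 0.06 + 0.06 = 0.27.
P(Region ∈ {East, West, Central}) = 0.22 + 0.25 + 0.27 = 0.74; P(Brand=E, Region ∈ {East, West, Central}) = 0.10 + 0.04 + 0.06 = 0.20.
P(Brand=E | Region ∈ {East, West, Central}) = 0.20/0.74 = 0.27027.

0.27027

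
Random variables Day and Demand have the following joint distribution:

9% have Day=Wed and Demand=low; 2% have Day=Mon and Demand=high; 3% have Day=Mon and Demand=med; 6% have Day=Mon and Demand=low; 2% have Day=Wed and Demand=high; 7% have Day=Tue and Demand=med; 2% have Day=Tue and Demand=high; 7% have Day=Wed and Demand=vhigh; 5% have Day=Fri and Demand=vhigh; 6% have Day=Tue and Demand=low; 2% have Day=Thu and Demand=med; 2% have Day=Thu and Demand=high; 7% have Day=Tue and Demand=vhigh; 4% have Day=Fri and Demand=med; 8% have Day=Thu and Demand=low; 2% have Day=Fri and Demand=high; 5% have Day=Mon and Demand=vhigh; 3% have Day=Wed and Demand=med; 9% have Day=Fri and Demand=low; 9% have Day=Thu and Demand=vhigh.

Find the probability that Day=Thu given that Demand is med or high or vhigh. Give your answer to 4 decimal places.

P(Demand=med) = 0.03 + 0.07 + 0.03 + 0.02 + 0.04 = 0.19.
P(Demand=high) = 0.02 + 0.02 + 0.02 + 0.02 + 0.02 = 0.10.
P(Demand=vhigh) = 0.05 + 0.07 + 0.07 + 0.09 + 0.05 = 0.33.
P(Demand ∈ {med, high, vhigh}) = 0.19 + 0.10 + 0.33 = 0.62; P(Day=Thu, Demand ∈ {med, high, vhigh}) = 0.02 + 0.02 + 0.09 = 0.13.
P(Day=Thu | Demand ∈ {med, high, vhigh}) = 0.13/0.62 = 0.2097.

0.2097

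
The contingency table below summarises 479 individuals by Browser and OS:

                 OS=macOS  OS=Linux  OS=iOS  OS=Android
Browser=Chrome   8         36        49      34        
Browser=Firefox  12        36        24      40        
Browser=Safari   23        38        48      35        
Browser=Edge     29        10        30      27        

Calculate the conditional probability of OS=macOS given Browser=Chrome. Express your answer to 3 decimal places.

0.063

Total with Browser=Chrome: 8 + 36 + 49 + 34 = 127.
P(OS=macOS | Browser=Chrome) = 8/127 = 0.063.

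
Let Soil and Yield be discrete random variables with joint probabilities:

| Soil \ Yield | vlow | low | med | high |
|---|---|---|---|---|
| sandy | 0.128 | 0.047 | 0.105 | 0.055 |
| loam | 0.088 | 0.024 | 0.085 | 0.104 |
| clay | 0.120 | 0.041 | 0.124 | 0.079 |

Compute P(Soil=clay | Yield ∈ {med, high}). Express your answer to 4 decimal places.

0.3678

P(Yield=med) = 0.105 + 0.085 + 0.124 = 0.314.
P(Yield=high) = 0.055 + 0.104 + 0.079 = 0.238.
P(Yield ∈ {med, high}) = 0.314 + 0.238 = 0.552; P(Soil=clay, Yield ∈ {med, high}) = 0.124 + 0.079 = 0.203.
P(Soil=clay | Yield ∈ {med, high}) = 0.203/0.552 = 0.3678.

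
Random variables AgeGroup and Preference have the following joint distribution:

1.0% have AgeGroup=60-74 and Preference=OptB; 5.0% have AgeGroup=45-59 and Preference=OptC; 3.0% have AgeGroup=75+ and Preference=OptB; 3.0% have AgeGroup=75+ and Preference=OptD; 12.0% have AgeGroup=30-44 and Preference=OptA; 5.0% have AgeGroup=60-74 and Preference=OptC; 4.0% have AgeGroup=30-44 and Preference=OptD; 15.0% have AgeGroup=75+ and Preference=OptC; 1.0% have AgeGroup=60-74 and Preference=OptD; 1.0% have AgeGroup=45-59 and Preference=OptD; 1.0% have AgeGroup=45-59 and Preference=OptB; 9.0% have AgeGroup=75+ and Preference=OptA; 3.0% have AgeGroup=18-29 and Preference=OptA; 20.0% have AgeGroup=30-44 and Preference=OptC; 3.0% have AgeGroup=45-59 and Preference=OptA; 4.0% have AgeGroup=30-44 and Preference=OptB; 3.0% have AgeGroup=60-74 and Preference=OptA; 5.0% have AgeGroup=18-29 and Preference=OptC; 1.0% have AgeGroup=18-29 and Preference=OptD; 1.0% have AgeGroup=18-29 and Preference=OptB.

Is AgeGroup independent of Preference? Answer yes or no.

yes

Every cell satisfies P(AgeGroup,Preference) = P(AgeGroup)·P(Preference). For instance P(AgeGroup=60-74) = 0.100, P(Preference=OptD) = 0.100, and 0.100×0.100 = 0.010 matches the joint entry. So AgeGroup and Preference are independent.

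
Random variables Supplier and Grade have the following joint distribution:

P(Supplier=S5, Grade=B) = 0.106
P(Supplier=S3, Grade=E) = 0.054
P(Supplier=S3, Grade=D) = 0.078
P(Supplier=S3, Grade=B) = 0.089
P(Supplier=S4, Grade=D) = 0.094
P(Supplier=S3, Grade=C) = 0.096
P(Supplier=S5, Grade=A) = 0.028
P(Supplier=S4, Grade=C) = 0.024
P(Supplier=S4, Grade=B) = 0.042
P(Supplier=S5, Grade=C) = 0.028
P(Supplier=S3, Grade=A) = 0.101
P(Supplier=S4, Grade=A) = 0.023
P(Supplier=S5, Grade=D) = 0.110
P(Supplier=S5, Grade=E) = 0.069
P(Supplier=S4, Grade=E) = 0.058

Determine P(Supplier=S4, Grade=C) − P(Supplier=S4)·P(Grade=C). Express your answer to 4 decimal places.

-0.0117

P(Supplier=S4) = 0.023 + 0.042 + 0.024 + 0.094 + 0.058 = 0.241.
P(Grade=C) = 0.096 + 0.024 + 0.028 = 0.148.
P(Supplier=S4, Grade=C) − P(Supplier=S4)P(Grade=C) = 0.024 − 0.241×0.148 = -0.0117.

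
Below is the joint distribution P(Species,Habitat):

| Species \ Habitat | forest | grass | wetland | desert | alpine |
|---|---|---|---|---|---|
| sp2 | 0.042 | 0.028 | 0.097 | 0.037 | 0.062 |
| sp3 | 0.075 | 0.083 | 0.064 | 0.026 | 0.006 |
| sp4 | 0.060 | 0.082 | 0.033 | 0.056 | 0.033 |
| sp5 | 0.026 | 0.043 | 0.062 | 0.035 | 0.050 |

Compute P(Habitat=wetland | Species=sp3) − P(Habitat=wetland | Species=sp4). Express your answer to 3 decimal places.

0.127

P(Species=sp3) = 0.075 + 0.083 + 0.064 + 0.026 + 0.006 = 0.254; P(Habitat=wetland | Species=sp3) = 0.064/0.254 = 0.2520.
P(Species=sp4) = 0.060 + 0.082 + 0.033 + 0.056 + 0.033 = 0.264; P(Habitat=wetland | Species=sp4) = 0.033/0.264 = 0.1250.
Difference = 0.127.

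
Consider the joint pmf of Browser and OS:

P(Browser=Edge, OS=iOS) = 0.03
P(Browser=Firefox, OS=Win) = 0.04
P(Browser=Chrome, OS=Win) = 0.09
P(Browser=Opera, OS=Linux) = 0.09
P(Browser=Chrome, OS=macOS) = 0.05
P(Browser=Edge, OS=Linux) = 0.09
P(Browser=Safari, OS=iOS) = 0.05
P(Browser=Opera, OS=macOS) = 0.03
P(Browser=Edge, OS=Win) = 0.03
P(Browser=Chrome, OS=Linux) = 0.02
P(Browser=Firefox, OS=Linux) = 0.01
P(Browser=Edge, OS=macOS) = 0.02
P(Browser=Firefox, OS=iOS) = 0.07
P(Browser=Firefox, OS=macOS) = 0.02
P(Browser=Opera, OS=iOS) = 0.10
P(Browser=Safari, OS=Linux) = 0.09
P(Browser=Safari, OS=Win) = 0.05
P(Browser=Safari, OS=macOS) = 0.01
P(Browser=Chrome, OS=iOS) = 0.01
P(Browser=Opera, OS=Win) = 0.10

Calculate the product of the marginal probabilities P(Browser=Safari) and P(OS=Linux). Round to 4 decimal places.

0.0600

P(Browser=Safari) = 0.05 + 0.01 + 0.09 + 0.05 = 0.20.
P(OS=Linux) = 0.02 + 0.01 + 0.09 + 0.09 + 0.09 = 0.30.
Product: 0.20 × 0.30 = 0.0600.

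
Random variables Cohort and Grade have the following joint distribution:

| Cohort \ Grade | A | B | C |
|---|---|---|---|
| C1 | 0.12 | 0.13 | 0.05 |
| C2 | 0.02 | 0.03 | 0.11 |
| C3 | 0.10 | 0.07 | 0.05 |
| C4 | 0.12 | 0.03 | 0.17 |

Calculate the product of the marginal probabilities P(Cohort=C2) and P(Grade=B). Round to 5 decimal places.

P(Cohort=C2) = 0.02 + 0.03 + 0.11 = 0.16.
P(Grade=B) = 0.13 + 0.03 + 0.07 + 0.03 = 0.26.
Product: 0.16 × 0.26 = 0.04160.

0.04160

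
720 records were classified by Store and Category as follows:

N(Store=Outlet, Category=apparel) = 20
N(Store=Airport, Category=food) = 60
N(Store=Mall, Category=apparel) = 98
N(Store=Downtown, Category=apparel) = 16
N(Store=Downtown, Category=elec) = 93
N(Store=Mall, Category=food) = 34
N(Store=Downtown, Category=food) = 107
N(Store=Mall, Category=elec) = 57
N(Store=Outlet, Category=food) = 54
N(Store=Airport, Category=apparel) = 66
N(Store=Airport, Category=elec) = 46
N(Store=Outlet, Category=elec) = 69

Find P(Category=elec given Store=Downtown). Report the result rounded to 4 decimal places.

0.4306

Total with Store=Downtown: 107 + 16 + 93 = 216.
P(Category=elec | Store=Downtown) = 93/216 = 0.4306.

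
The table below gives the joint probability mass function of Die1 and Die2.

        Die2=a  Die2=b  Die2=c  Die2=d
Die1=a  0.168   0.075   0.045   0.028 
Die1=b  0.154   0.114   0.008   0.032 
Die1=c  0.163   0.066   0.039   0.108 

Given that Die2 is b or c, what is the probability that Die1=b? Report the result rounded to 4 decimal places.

P(Die2=b) = 0.075 + 0.114 + 0.066 = 0.255.
P(Die2=c) = 0.045 + 0.008 + 0.039 = 0.092.
P(Die2 ∈ {b, c}) = 0.255 + 0.092 = 0.347; P(Die1=b, Die2 ∈ {b, c}) = 0.114 + 0.008 = 0.122.
P(Die1=b | Die2 ∈ {b, c}) = 0.122/0.347 = 0.3516.

0.3516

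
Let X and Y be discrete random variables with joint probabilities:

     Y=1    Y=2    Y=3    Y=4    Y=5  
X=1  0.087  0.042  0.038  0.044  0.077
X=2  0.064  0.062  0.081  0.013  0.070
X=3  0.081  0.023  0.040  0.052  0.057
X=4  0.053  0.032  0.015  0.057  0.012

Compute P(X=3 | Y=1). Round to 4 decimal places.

0.2842

P(Y=1) = 0.087 + 0.064 + 0.081 + 0.053 = 0.285.
P(X=3 | Y=1) = 0.081/0.285 = 0.2842.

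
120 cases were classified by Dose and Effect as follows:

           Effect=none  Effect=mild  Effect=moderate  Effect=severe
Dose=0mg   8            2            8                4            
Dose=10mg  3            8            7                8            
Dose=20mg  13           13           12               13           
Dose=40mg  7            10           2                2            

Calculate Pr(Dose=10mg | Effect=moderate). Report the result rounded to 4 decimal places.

Total with Effect=moderate: 8 + 7 + 12 + 2 = 29.
P(Dose=10mg | Effect=moderate) = 7/29 = 0.2414.

0.2414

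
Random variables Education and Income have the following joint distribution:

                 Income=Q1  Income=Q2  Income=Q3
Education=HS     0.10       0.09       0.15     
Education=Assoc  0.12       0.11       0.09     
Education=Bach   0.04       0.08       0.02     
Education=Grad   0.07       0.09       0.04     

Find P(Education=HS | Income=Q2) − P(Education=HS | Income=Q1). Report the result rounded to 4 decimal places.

-0.0598

P(Income=Q2) = 0.09 + 0.11 + 0.08 + 0.09 = 0.37; P(Education=HS | Income=Q2) = 0.09/0.37 = 0.24324.
P(Income=Q1) = 0.10 + 0.12 + 0.04 + 0.07 = 0.33; P(Education=HS | Income=Q1) = 0.10/0.33 = 0.30303.
Difference = -0.0598.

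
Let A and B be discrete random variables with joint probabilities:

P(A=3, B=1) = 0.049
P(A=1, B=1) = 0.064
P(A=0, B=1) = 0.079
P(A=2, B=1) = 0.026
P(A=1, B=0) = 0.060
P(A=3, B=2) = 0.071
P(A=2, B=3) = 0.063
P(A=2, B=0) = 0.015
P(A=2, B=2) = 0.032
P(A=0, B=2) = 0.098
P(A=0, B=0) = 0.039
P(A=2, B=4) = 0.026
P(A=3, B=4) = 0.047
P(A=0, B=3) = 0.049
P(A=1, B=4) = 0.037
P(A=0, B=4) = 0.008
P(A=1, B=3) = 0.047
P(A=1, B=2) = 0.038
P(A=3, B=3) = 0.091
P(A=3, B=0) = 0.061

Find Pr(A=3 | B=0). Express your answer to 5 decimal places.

0.34857

P(B=0) = 0.039 + 0.060 + 0.015 + 0.061 = 0.175.
P(A=3 | B=0) = 0.061/0.175 = 0.34857.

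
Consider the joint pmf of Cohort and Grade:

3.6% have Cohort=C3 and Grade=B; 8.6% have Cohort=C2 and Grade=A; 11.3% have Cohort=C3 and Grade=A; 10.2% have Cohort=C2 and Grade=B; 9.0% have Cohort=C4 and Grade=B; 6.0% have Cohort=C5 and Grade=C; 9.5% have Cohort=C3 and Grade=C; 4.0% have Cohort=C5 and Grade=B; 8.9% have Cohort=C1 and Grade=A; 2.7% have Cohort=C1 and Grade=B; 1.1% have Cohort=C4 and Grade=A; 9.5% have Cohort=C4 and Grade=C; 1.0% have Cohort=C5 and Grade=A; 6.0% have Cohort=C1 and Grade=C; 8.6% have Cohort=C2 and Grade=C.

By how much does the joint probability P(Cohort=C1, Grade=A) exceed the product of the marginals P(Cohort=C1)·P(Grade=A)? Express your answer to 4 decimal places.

P(Cohort=C1) = 0.089 + 0.027 + 0.060 = 0.176.
P(Grade=A) = 0.089 + 0.086 + 0.113 + 0.011 + 0.010 = 0.309.
P(Cohort=C1, Grade=A) − P(Cohort=C1)P(Grade=A) = 0.089 − 0.176×0.309 = 0.0346.

0.0346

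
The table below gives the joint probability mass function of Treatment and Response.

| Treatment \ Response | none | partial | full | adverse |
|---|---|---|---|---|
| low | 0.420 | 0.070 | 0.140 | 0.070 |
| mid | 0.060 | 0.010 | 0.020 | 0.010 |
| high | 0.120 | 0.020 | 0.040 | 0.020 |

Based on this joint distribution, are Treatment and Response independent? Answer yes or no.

yes

Every cell satisfies P(Treatment,Response) = P(Treatment)·P(Response). For instance P(Treatment=mid) = 0.100, P(Response=none) = 0.600, and 0.100×0.600 = 0.060 matches the joint entry. So Treatment and Response are independent.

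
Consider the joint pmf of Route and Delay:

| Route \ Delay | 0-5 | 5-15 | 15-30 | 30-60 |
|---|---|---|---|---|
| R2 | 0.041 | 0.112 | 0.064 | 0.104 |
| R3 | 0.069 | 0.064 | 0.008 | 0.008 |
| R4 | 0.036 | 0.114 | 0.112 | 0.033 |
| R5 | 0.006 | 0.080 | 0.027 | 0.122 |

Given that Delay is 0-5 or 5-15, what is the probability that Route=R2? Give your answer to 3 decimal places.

P(Delay=0-5) = 0.041 + 0.069 + 0.036 + 0.006 = 0.152.
P(Delay=5-15) = 0.112 + 0.064 + 0.114 + 0.080 = 0.370.
P(Delay ∈ {0-5, 5-15}) = 0.152 + 0.370 = 0.522; P(Route=R2, Delay ∈ {0-5, 5-15}) = 0.041 + 0.112 = 0.153.
P(Route=R2 | Delay ∈ {0-5, 5-15}) = 0.153/0.522 = 0.293.

0.293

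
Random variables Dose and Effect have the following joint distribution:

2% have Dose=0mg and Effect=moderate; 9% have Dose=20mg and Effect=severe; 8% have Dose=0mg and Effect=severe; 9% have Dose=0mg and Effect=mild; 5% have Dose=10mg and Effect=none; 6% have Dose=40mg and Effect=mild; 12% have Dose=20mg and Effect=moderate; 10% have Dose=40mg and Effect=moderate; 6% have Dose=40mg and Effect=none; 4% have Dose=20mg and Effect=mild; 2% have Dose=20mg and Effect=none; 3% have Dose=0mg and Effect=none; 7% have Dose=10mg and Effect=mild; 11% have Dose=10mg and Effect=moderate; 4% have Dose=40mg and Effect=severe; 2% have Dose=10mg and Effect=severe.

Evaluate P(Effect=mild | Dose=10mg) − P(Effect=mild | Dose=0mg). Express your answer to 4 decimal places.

P(Dose=10mg) = 0.05 + 0.07 + 0.11 + 0.02 = 0.25; P(Effect=mild | Dose=10mg) = 0.07/0.25 = 0.28000.
P(Dose=0mg) = 0.03 + 0.09 + 0.02 + 0.08 = 0.22; P(Effect=mild | Dose=0mg) = 0.09/0.22 = 0.40909.
Difference = -0.1291.

-0.1291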